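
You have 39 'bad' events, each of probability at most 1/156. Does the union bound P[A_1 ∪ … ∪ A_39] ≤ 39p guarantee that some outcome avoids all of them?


Union bound: P[∪_{i=1}^{39} A_i] ≤ Σ_i P[A_i] ≤ 39·p = 39·(1/156) = 1/4.
Numerically: 1/4 ≈ 0.250.
Is 1/4 < 1? YES.
Since P[∪ A_i] ≤ 1/4 < 1, the complement has P[∩ A_i^c] ≥ 1 − 1/4 = 3/4 > 0, so some outcome avoids every A_i.

39·p = 1/4 ≈ 0.250; existence CERTIFIED by the union bound.


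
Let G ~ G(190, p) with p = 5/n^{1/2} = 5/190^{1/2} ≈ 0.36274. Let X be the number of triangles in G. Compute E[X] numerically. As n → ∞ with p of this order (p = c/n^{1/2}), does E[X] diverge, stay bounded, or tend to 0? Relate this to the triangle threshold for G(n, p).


Number of potential triangles: C(190, 3) = 1125180.
Each occurs with probability p³ ≈ (0.36274)³ ≈ 4.7728701e-02.
By linearity: E[X] = C(190, 3)·p³ ≈ 1125180 · 4.7728701e-02 ≈ 53703.37941.
Since α = 1/2 < 1, p = c/n^{1/2} ≫ 1/n is above the triangle threshold p ~ 1/n. Asymptotically E[X] ~ (c³/6)·n^{3(1−α)} = (5³/6)·n^{1.5} → ∞; triangles are abundant w.h.p.

E[X] ≈ 53703.37941; in regime p = Θ(1/n^{1/2}) E[X] diverges (above the triangle threshold p ~ 1/n).


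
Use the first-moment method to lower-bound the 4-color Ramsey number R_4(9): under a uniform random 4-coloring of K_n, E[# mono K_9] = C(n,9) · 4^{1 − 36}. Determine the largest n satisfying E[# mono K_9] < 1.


We need C(n, 9) · 4^{1 − 36} < 1, i.e. C(n, 9) < 4^{36 − 1} = 1180591620717411303424.
Check values of n near the boundary:
  n = 911: C(911, 9) = 1144686900492291197405; 1144686900492291197405 < 1180591620717411303424? YES
  n = 912: C(912, 9) = 1156095740032081475120; 1156095740032081475120 < 1180591620717411303424? YES
  n = 913: C(913, 9) = 1167605542753639808390; 1167605542753639808390 < 1180591620717411303424? YES
  n = 914: C(914, 9) = 1179217089587653905932; 1179217089587653905932 < 1180591620717411303424? YES
  n = 915: C(915, 9) = 1190931166636537885130; 1190931166636537885130 < 1180591620717411303424? NO
  n = 916: C(916, 9) = 1202748565202942340440; 1202748565202942340440 < 1180591620717411303424? NO
  n = 917: C(917, 9) = 1214670081818390006810; 1214670081818390006810 < 1180591620717411303424? NO
The largest n with C(n, 9) < 1180591620717411303424 is n = 914 (where E[X] = 294804272396913476483/295147905179352825856 ≈ 0.9988357). Hence R_4(9) > 914, i.e. R_4(9) ≥ 915.

Largest n = 914; hence R_4(9) > 914.


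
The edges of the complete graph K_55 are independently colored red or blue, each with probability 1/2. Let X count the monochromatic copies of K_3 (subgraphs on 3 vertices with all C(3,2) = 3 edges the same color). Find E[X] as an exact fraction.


Let X = Σ_S X_S over the C(55, 3) = 26235 subsets S of size 3, where X_S = 1 if the K_3 on S is monochromatic.
For a fixed S, the K_3 on S has C(3, 2) = 3 edges. P[all 3 edges red] = (1/2)^3, and likewise for blue, so P[monochromatic] = 2·(1/2)^3 = 2^{1 − 3} = 1/4.
By linearity of expectation: E[X] = C(55, 3) · 2^{1 − 3} = 26235 · 1/4 = 26235/4.
Numerically: E[X] ≈ 6558.7500.

E[X] = C(55,3)·2^(1−C(3,2)) = 26235/4 ≈ 6558.7500.


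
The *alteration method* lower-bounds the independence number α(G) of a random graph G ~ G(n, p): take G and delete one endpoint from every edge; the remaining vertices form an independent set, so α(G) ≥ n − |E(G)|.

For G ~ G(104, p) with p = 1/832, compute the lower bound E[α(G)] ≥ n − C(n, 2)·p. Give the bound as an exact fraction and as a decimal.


E[|E(G)|] = C(104, 2)·p = 5356 · (1/832) = 103/16.
E[α(G)] ≥ n − E[|E(G)|] = 104 − 103/16 = 1561/16.
Numerically: ≈ 97.562.
(This is only a lower bound; the true E[α(G)] may be larger.)

E[α(G)] ≥ 1561/16 ≈ 97.562.


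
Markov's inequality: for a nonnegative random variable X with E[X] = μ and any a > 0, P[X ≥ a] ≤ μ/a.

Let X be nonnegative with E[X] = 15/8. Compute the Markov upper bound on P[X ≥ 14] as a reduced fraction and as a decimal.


μ = E[X] = 15/8, a = 14.
Markov: P[X ≥ 14] ≤ μ/a = (15/8)/14 = 15/112.
Numerically: ≈ 0.133929.
(Since a = 14 > μ = 1.875000, the bound 15/112 is < 1 and informative.)

P[X ≥ 14] ≤ 15/112 ≈ 0.133929.


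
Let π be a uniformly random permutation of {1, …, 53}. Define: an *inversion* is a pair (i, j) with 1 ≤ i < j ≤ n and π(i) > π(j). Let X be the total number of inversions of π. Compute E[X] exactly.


Write X = Σ X_I over the C(53, 2) = 1378 pairs i < j, with X_I the indicator of one inversion.
There are 1378 indicators.
For each fixed pair i < j, the values π(i) and π(j) are two distinct elements of {1, …, 53} in uniformly random order; by symmetry P[π(i) > π(j)] = 1/2.
By linearity: E[X] = 1378 · (1/2) = C(53, 2) · (1/2) = 1378/2 = 689 ≈ 689.000000.

E[X] = 689 = 689.000000.


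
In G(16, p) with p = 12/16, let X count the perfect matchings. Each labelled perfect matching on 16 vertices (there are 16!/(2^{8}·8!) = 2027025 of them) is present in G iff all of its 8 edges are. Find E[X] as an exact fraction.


K_16 has 16!/(2^{8}·8!) = 2027025 labelled perfect matchings.
For each such perfect matching H, let X_H = 1 if all 8 edges of H are present in G. Then P[X_H = 1] = p^{8} = (3/4)^{8} = 6561/65536.
By linearity: E[X] = Σ_H E[X_H] = 2027025 · p^{8} = 2027025 · 6561/65536 = 13299311025/65536.
Numerically: E[X] ≈ 2.03e+05.

E[X] = 2027025 · (3/4)^{8} = 13299311025/65536 ≈ 2.03e+05.


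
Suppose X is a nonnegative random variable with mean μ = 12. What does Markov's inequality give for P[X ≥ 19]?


μ = E[X] = 12, a = 19.
Markov: P[X ≥ 19] ≤ μ/a = (12)/19 = 12/19.
Numerically: ≈ 0.6316.
(Since a = 19 > μ = 12.0000, the bound 12/19 is < 1 and informative.)

P[X ≥ 19] ≤ 12/19 ≈ 0.6316.


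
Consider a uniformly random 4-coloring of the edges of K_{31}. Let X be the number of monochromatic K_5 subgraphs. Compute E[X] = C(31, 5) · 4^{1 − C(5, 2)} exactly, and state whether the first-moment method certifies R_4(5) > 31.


E[X] = C(31, 5) · 4^{1 − 10} = 169911 · 4^{−9} = 169911/262144.
As a reduced fraction: E[X] = 169911/262144 ≈ 0.648.
Is E[X] < 1? YES.
Since E[X] < 1, there exists a 4-coloring of K_{31} with no monochromatic K_5; hence R_4(5) > 31.

E[X] = 169911/262144 ≈ 0.648; E[X] < 1, so R_4(5) > 31.


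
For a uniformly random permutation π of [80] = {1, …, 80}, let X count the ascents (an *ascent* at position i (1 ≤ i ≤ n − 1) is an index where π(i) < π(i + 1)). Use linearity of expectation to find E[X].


Write X = Σ X_I over i = 1, …, 79, with X_I the indicator of one ascent.
There are 79 indicators.
For each fixed i, the pair (π(i), π(i+1)) is a uniformly random ordered pair of distinct values from {1, …, 80}; by symmetry P[π(i) < π(i+1)] = 1/2.
By linearity: E[X] = 79 · (1/2) = (80 − 1) · (1/2) = 79/2 ≈ 39.500.

E[X] = 79/2 = 39.500.


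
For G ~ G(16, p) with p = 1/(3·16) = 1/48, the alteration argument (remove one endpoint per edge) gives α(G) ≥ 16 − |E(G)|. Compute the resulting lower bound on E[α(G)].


E[|E(G)|] = C(16, 2)·p = 120 · (1/48) = 5/2.
E[α(G)] ≥ n − E[|E(G)|] = 16 − 5/2 = 27/2.
Numerically: ≈ 13.50000.
(This is only a lower bound; the true E[α(G)] may be larger.)

E[α(G)] ≥ 27/2 ≈ 13.50000.


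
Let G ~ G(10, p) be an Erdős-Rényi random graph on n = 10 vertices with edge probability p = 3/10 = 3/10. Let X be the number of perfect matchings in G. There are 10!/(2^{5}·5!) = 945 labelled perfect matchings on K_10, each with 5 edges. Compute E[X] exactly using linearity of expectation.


K_10 has 10!/(2^{5}·5!) = 945 labelled perfect matchings.
For each such perfect matching H, let X_H = 1 if all 5 edges of H are present in G. Then P[X_H = 1] = p^{5} = (3/10)^{5} = 243/100000.
By linearity: E[X] = Σ_H E[X_H] = 945 · p^{5} = 945 · 243/100000 = 45927/20000.
Numerically: E[X] ≈ 2.296.

E[X] = 945 · (3/10)^{5} = 45927/20000 ≈ 2.296.


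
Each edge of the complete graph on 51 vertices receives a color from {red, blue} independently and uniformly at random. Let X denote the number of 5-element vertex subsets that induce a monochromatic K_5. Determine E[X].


Let X = Σ_S X_S over the C(51, 5) = 2349060 subsets S of size 5, where X_S = 1 if the K_5 on S is monochromatic.
For a fixed S, the K_5 on S has C(5, 2) = 10 edges. P[all 10 edges red] = (1/2)^10, and likewise for blue, so P[monochromatic] = 2·(1/2)^10 = 2^{1 − 10} = 1/512.
By linearity of expectation: E[X] = C(51, 5) · 2^{1 − 10} = 2349060 · 1/512 = 587265/128.
Numerically: E[X] ≈ 4588.00781.

E[X] = C(51,5)·2^(1−C(5,2)) = 587265/128 ≈ 4588.00781.


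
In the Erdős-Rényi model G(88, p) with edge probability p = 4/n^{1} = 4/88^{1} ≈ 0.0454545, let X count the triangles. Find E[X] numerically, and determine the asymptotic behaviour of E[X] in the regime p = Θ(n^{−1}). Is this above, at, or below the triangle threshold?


Number of potential triangles: C(88, 3) = 109736.
Each occurs with probability p³ ≈ (0.0454545)³ ≈ 9.39143501e-05.
By linearity: E[X] = C(88, 3)·p³ ≈ 109736 · 9.39143501e-05 ≈ 10.305785.
Here α = 1, so p = 4/n is exactly at the triangle threshold p ~ 1/n. Asymptotically E[X] → c³/6 = 4³/6 = 32/3 ≈ 10.666667, a bounded constant. In this regime the triangle count is asymptotically Poisson(c³/6).

E[X] ≈ 10.305785; in regime p = Θ(1/n^{1}) E[X] stays bounded (at the triangle threshold p ~ 1/n).


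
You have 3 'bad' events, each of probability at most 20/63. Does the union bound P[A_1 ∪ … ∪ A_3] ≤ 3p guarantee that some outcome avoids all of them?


Union bound: P[∪_{i=1}^{3} A_i] ≤ Σ_i P[A_i] ≤ 3·p = 3·(20/63) = 20/21.
Numerically: 20/21 ≈ 0.9523810.
Is 20/21 < 1? YES.
Since P[∪ A_i] ≤ 20/21 < 1, the complement has P[∩ A_i^c] ≥ 1 − 20/21 = 1/21 > 0, so some outcome avoids every A_i.

3·p = 20/21 ≈ 0.9523810; existence CERTIFIED by the union bound.


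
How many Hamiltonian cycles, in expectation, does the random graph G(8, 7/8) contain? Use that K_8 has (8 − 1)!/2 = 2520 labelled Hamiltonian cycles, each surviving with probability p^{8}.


K_8 has (8 − 1)!/2 = 2520 labelled Hamiltonian cycles.
For each such Hamiltonian cycle H, let X_H = 1 if all 8 edges of H are present in G. Then P[X_H = 1] = p^{8} = (7/8)^{8} = 5764801/16777216.
By linearity of expectation: E[X] = Σ_H E[X_H] = 2520 · p^{8} = 2520 · 5764801/16777216 = 1815912315/2097152.
Numerically: E[X] ≈ 865.894.

E[X] = 2520 · (7/8)^{8} = 1815912315/2097152 ≈ 865.894.


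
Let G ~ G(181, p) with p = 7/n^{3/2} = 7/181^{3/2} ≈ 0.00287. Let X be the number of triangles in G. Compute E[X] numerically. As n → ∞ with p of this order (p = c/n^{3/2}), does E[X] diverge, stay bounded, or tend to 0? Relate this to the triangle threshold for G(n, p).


Number of potential triangles: C(181, 3) = 971970.
Each occurs with probability p³ ≈ (0.00287)³ ≈ 2.37542e-08.
By linearity: E[X] = C(181, 3)·p³ ≈ 971970 · 2.37542e-08 ≈ 0.023.
Since α = 3/2 > 1, p = c/n^{3/2} = o(1/n) is below the triangle threshold p ~ 1/n. Asymptotically E[X] ~ (c³/6)·n^{3(1−α)} = (7³/6)·n^{-1.5} → 0, so by Markov's inequality G has no triangles w.h.p.

E[X] ≈ 0.023; in regime p = Θ(1/n^{3/2}) E[X] tends to 0 (below the triangle threshold p ~ 1/n).


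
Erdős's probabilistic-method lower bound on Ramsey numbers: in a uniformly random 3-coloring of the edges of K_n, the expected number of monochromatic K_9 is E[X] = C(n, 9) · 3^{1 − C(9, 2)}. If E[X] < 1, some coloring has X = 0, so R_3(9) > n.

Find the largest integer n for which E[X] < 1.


We need C(n, 9) · 3^{1 − 36} < 1, i.e. C(n, 9) < 3^{36 − 1} = 50031545098999707.
Check values of n near the boundary:
  n = 299: C(299, 9) = 46610674441390059; 46610674441390059 < 50031545098999707? YES
  n = 300: C(300, 9) = 48052241692154700; 48052241692154700 < 50031545098999707? YES
  n = 301: C(301, 9) = 49533303936090975; 49533303936090975 < 50031545098999707? YES
  n = 302: C(302, 9) = 51054804739588650; 51054804739588650 < 50031545098999707? NO
  n = 303: C(303, 9) = 52617706925494425; 52617706925494425 < 50031545098999707? NO
  n = 304: C(304, 9) = 54222992899492560; 54222992899492560 < 50031545098999707? NO
The largest n with C(n, 9) < 50031545098999707 is n = 301 (where E[X] = 16511101312030325/16677181699666569 ≈ 0.9900). Hence R_3(9) > 301, i.e. R_3(9) ≥ 302.

Largest n = 301; hence R_3(9) > 301.


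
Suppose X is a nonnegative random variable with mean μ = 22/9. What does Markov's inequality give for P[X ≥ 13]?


μ = E[X] = 22/9, a = 13.
Markov: P[X ≥ 13] ≤ μ/a = (22/9)/13 = 22/117.
Numerically: ≈ 0.188034.
(Since a = 13 > μ = 2.444444, the bound 22/117 is < 1 and informative.)

P[X ≥ 13] ≤ 22/117 ≈ 0.188034.


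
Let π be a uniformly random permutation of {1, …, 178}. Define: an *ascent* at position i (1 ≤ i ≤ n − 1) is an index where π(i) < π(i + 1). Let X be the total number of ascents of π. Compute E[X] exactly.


Write X = Σ X_I over i = 1, …, 177, with X_I the indicator of one ascent.
There are 177 indicators.
For each fixed i, the pair (π(i), π(i+1)) is a uniformly random ordered pair of distinct values from {1, …, 178}; by symmetry P[π(i) < π(i+1)] = 1/2.
By linearity: E[X] = 177 · (1/2) = (178 − 1) · (1/2) = 177/2 ≈ 88.50000.

E[X] = 177/2 = 88.50000.


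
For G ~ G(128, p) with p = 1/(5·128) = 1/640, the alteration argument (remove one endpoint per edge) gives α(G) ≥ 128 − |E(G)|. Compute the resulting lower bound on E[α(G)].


E[|E(G)|] = C(128, 2)·p = 8128 · (1/640) = 127/10.
E[α(G)] ≥ n − E[|E(G)|] = 128 − 127/10 = 1153/10.
Numerically: ≈ 115.3000.
(This is only a lower bound; the true E[α(G)] may be larger.)

E[α(G)] ≥ 1153/10 ≈ 115.3000.


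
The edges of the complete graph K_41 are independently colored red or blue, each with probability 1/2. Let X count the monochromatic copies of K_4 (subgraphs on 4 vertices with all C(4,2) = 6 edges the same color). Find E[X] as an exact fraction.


Let X = Σ_S X_S over the C(41, 4) = 101270 subsets S of size 4, where X_S = 1 if the K_4 on S is monochromatic.
For a fixed S, the K_4 on S has C(4, 2) = 6 edges. P[all 6 edges red] = (1/2)^6, and likewise for blue, so P[monochromatic] = 2·(1/2)^6 = 2^{1 − 6} = 1/32.
Summing: E[X] = C(41, 4) · 2^{1 − 6} = 101270 · 1/32 = 50635/16.
Numerically: E[X] ≈ 3164.687500.

E[X] = C(41,4)·2^(1−C(4,2)) = 50635/16 ≈ 3164.687500.


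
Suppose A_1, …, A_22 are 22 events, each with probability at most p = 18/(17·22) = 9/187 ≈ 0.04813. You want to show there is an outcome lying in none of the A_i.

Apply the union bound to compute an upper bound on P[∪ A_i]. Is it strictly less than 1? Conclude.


Union bound: P[∪_{i=1}^{22} A_i] ≤ Σ_i P[A_i] ≤ 22·p = 22·(9/187) = 18/17.
Numerically: 18/17 ≈ 1.05882.
Is 18/17 < 1? NO.
Since the bound 18/17 is ≥ 1, the union bound is uninformative here; it does NOT by itself certify existence.

22·p = 18/17 ≈ 1.05882; existence NOT certified by the union bound.


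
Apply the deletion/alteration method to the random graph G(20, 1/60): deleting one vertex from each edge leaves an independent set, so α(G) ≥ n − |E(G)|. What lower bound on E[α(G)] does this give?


E[|E(G)|] = C(20, 2)·p = 190 · (1/60) = 19/6.
E[α(G)] ≥ n − E[|E(G)|] = 20 − 19/6 = 101/6.
Numerically: ≈ 16.8333.
(This is only a lower bound; the true E[α(G)] may be larger.)

E[α(G)] ≥ 101/6 ≈ 16.8333.


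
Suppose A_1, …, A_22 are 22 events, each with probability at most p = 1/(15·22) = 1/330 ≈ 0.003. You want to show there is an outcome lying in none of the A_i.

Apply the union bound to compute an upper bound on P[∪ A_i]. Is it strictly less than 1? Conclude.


Union bound: P[∪_{i=1}^{22} A_i] ≤ Σ_i P[A_i] ≤ 22·p = 22·(1/330) = 1/15.
Numerically: 1/15 ≈ 0.067.
Is 1/15 < 1? YES.
Since P[∪ A_i] ≤ 1/15 < 1, the complement has P[∩ A_i^c] ≥ 1 − 1/15 = 14/15 > 0, so some outcome avoids every A_i.

22·p = 1/15 ≈ 0.067; existence CERTIFIED by the union bound.


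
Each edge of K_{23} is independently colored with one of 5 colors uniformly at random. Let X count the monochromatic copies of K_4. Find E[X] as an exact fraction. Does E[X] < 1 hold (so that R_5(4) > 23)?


E[X] = C(23, 4) · 5^{1 − 6} = 8855 · 5^{−5} = 8855/3125.
As a reduced fraction: E[X] = 1771/625 ≈ 2.8336000.
Is E[X] < 1? NO.
Since E[X] ≥ 1, the first-moment bound is inconclusive at n = 23; it does NOT by itself certify R_5(4) > 23.

E[X] = 1771/625 ≈ 2.8336000; E[X] ≥ 1; first-moment method inconclusive here.


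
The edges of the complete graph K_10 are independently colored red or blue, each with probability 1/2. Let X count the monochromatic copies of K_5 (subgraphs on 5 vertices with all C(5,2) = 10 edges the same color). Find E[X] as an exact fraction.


Let X = Σ_S X_S over the C(10, 5) = 252 subsets S of size 5, where X_S = 1 if the K_5 on S is monochromatic.
For a fixed S, the K_5 on S has C(5, 2) = 10 edges. P[all 10 edges red] = (1/2)^10, and likewise for blue, so P[monochromatic] = 2·(1/2)^10 = 2^{1 − 10} = 1/512.
By linearity: E[X] = C(10, 5) · 2^{1 − 10} = 252 · 1/512 = 63/128.
Numerically: E[X] ≈ 0.4922.

E[X] = C(10,5)·2^(1−C(5,2)) = 63/128 ≈ 0.4922.


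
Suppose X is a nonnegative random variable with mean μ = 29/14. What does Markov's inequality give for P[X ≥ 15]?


μ = E[X] = 29/14, a = 15.
Markov: P[X ≥ 15] ≤ μ/a = (29/14)/15 = 29/210.
Numerically: ≈ 0.138.
(Since a = 15 > μ = 2.071, the bound 29/210 is < 1 and informative.)

P[X ≥ 15] ≤ 29/210 ≈ 0.138.


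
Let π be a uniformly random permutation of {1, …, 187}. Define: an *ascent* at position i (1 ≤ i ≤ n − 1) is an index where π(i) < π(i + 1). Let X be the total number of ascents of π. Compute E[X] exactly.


Write X = Σ X_I over i = 1, …, 186, with X_I the indicator of one ascent.
There are 186 indicators.
For each fixed i, the pair (π(i), π(i+1)) is a uniformly random ordered pair of distinct values from {1, …, 187}; by symmetry P[π(i) < π(i+1)] = 1/2.
By linearity: E[X] = 186 · (1/2) = (187 − 1) · (1/2) = 93 ≈ 93.000000.

E[X] = 93 = 93.000000.


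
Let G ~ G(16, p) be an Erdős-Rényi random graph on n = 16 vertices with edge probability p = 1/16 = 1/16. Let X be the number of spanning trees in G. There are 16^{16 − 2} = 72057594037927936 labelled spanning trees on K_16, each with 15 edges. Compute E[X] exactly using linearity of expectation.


K_16 has 16^{16 − 2} = 72057594037927936 labelled spanning trees.
For each such spanning tree H, let X_H = 1 if all 15 edges of H are present in G. Then P[X_H = 1] = p^{15} = (1/16)^{15} = 1/1152921504606846976.
Summing the indicators: E[X] = Σ_H E[X_H] = 72057594037927936 · p^{15} = 72057594037927936 · 1/1152921504606846976 = 1/16.
Numerically: E[X] ≈ 0.0625.

E[X] = 72057594037927936 · (1/16)^{15} = 1/16 ≈ 0.0625.


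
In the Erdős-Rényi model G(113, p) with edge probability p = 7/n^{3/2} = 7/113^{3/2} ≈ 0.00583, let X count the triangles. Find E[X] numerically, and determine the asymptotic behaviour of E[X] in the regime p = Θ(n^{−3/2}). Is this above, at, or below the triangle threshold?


Number of potential triangles: C(113, 3) = 234136.
Each occurs with probability p³ ≈ (0.00583)³ ≈ 1.97898e-07.
By linearity: E[X] = C(113, 3)·p³ ≈ 234136 · 1.97898e-07 ≈ 0.046.
Since α = 3/2 > 1, p = c/n^{3/2} = o(1/n) is below the triangle threshold p ~ 1/n. Asymptotically E[X] ~ (c³/6)·n^{3(1−α)} = (7³/6)·n^{-1.5} → 0, so by Markov's inequality G has no triangles w.h.p.

E[X] ≈ 0.046; in regime p = Θ(1/n^{3/2}) E[X] tends to 0 (below the triangle threshold p ~ 1/n).


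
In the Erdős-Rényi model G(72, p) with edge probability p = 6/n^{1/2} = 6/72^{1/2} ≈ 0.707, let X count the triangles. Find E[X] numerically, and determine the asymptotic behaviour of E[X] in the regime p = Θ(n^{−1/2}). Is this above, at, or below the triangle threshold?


Number of potential triangles: C(72, 3) = 59640.
Each occurs with probability p³ ≈ (0.707)³ ≈ 3.53553e-01.
By linearity: E[X] = C(72, 3)·p³ ≈ 59640 · 3.53553e-01 ≈ 21085.924.
Since α = 1/2 < 1, p = c/n^{1/2} ≫ 1/n is above the triangle threshold p ~ 1/n. Asymptotically E[X] ~ (c³/6)·n^{3(1−α)} = (6³/6)·n^{1.5} → ∞; triangles are abundant w.h.p.

E[X] ≈ 21085.924; in regime p = Θ(1/n^{1/2}) E[X] diverges (above the triangle threshold p ~ 1/n).


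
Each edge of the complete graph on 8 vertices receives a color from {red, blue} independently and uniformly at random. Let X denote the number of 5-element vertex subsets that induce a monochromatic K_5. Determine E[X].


Let X = Σ_S X_S over the C(8, 5) = 56 subsets S of size 5, where X_S = 1 if the K_5 on S is monochromatic.
For a fixed S, the K_5 on S has C(5, 2) = 10 edges. P[all 10 edges red] = (1/2)^10, and likewise for blue, so P[monochromatic] = 2·(1/2)^10 = 2^{1 − 10} = 1/512.
By linearity: E[X] = C(8, 5) · 2^{1 − 10} = 56 · 1/512 = 7/64.
Numerically: E[X] ≈ 0.109375.

E[X] = C(8,5)·2^(1−C(5,2)) = 7/64 ≈ 0.109375.


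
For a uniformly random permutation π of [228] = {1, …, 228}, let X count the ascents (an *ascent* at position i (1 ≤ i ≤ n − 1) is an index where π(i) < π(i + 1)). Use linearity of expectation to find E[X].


Write X = Σ X_I over i = 1, …, 227, with X_I the indicator of one ascent.
There are 227 indicators.
For each fixed i, the pair (π(i), π(i+1)) is a uniformly random ordered pair of distinct values from {1, …, 228}; by symmetry P[π(i) < π(i+1)] = 1/2.
By linearity: E[X] = 227 · (1/2) = (228 − 1) · (1/2) = 227/2 ≈ 113.50000.

E[X] = 227/2 = 113.50000.


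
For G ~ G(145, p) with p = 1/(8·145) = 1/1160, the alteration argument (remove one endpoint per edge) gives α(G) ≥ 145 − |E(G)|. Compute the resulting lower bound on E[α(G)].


E[|E(G)|] = C(145, 2)·p = 10440 · (1/1160) = 9.
E[α(G)] ≥ n − E[|E(G)|] = 145 − 9 = 136.
Numerically: ≈ 136.0000.
(This is only a lower bound; the true E[α(G)] may be larger.)

E[α(G)] ≥ 136 ≈ 136.0000.


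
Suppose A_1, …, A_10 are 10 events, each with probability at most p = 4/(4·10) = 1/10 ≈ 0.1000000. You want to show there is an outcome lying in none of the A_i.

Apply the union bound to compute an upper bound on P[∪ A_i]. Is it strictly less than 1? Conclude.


Union bound: P[∪_{i=1}^{10} A_i] ≤ Σ_i P[A_i] ≤ 10·p = 10·(1/10) = 1.
Numerically: 1 ≈ 1.0000000.
Is 1 < 1? NO.
Since the bound 1 is ≥ 1, the union bound is uninformative here; it does NOT by itself certify existence.

10·p = 1 ≈ 1.0000000; existence NOT certified by the union bound.


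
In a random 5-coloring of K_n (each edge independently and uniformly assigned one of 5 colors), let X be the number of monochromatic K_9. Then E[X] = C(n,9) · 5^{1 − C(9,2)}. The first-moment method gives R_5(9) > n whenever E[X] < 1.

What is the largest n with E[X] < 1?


We need C(n, 9) · 5^{1 − 36} < 1, i.e. C(n, 9) < 5^{36 − 1} = 2910383045673370361328125.
Check values of n near the boundary:
  n = 2167: C(2167, 9) = 2855899084841489792706810; 2855899084841489792706810 < 2910383045673370361328125? YES
  n = 2168: C(2168, 9) = 2867804175977929537095120; 2867804175977929537095120 < 2910383045673370361328125? YES
  n = 2169: C(2169, 9) = 2879753360044504243499683; 2879753360044504243499683 < 2910383045673370361328125? YES
  n = 2170: C(2170, 9) = 2891746779868845075610510; 2891746779868845075610510 < 2910383045673370361328125? YES
  n = 2171: C(2171, 9) = 2903784578674959601827205; 2903784578674959601827205 < 2910383045673370361328125? YES
  n = 2172: C(2172, 9) = 2915866900084148060642020; 2915866900084148060642020 < 2910383045673370361328125? NO
  n = 2173: C(2173, 9) = 2927993888115921319674265; 2927993888115921319674265 < 2910383045673370361328125? NO
  n = 2174: C(2174, 9) = 2940165687188920530702934; 2940165687188920530702934 < 2910383045673370361328125? NO
The largest n with C(n, 9) < 2910383045673370361328125 is n = 2171 (where E[X] = 580756915734991920365441/582076609134674072265625 ≈ 0.998). Hence R_5(9) > 2171, i.e. R_5(9) ≥ 2172.

Largest n = 2171; hence R_5(9) > 2171.


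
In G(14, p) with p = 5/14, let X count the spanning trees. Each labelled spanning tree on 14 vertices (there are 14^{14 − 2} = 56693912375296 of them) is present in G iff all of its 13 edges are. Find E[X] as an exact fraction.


K_14 has 14^{14 − 2} = 56693912375296 labelled spanning trees.
For each such spanning tree H, let X_H = 1 if all 13 edges of H are present in G. Then P[X_H = 1] = p^{13} = (5/14)^{13} = 1220703125/793714773254144.
Summing the indicators: E[X] = Σ_H E[X_H] = 56693912375296 · p^{13} = 56693912375296 · 1220703125/793714773254144 = 1220703125/14.
Numerically: E[X] ≈ 8.71931e+07.

E[X] = 56693912375296 · (5/14)^{13} = 1220703125/14 ≈ 8.71931e+07.


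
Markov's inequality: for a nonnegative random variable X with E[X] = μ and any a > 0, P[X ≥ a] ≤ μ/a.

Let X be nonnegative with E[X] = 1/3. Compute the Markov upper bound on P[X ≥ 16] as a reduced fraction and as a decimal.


μ = E[X] = 1/3, a = 16.
Markov: P[X ≥ 16] ≤ μ/a = (1/3)/16 = 1/48.
Numerically: ≈ 0.0208.
(Since a = 16 > μ = 0.3333, the bound 1/48 is < 1 and informative.)

P[X ≥ 16] ≤ 1/48 ≈ 0.0208.


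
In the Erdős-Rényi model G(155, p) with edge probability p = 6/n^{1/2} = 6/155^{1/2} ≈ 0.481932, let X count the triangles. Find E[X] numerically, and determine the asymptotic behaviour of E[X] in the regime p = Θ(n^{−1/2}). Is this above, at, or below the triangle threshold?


Number of potential triangles: C(155, 3) = 608685.
Each occurs with probability p³ ≈ (0.481932)³ ≈ 1.11932500e-01.
By linearity: E[X] = C(155, 3)·p³ ≈ 608685 · 1.11932500e-01 ≈ 68131.633779.
Since α = 1/2 < 1, p = c/n^{1/2} ≫ 1/n is above the triangle threshold p ~ 1/n. Asymptotically E[X] ~ (c³/6)·n^{3(1−α)} = (6³/6)·n^{1.5} → ∞; triangles are abundant w.h.p.

E[X] ≈ 68131.633779; in regime p = Θ(1/n^{1/2}) E[X] diverges (above the triangle threshold p ~ 1/n).


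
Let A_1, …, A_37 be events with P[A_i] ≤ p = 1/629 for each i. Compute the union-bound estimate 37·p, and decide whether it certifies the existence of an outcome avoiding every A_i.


Union bound: P[∪_{i=1}^{37} A_i] ≤ Σ_i P[A_i] ≤ 37·p = 37·(1/629) = 1/17.
Numerically: 1/17 ≈ 0.0588235.
Is 1/17 < 1? YES.
Since P[∪ A_i] ≤ 1/17 < 1, the complement has P[∩ A_i^c] ≥ 1 − 1/17 = 16/17 > 0, so some outcome avoids every A_i.

37·p = 1/17 ≈ 0.0588235; existence CERTIFIED by the union bound.


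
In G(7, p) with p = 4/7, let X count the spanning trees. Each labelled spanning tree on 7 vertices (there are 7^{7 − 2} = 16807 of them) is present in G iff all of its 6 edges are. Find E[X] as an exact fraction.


K_7 has 7^{7 − 2} = 16807 labelled spanning trees.
For each such spanning tree H, let X_H = 1 if all 6 edges of H are present in G. Then P[X_H = 1] = p^{6} = (4/7)^{6} = 4096/117649.
By linearity: E[X] = Σ_H E[X_H] = 16807 · p^{6} = 16807 · 4096/117649 = 4096/7.
Numerically: E[X] ≈ 585.14.

E[X] = 16807 · (4/7)^{6} = 4096/7 ≈ 585.14.


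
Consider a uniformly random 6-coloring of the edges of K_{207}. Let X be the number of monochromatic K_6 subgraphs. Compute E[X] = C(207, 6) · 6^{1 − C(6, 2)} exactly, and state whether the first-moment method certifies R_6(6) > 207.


E[X] = C(207, 6) · 6^{1 − 15} = 101563230237 · 6^{−14} = 101563230237/78364164096.
As a reduced fraction: E[X] = 33854410079/26121388032 ≈ 1.296042.
Is E[X] < 1? NO.
Since E[X] ≥ 1, the first-moment bound is inconclusive at n = 207; it does NOT by itself certify R_6(6) > 207.

E[X] = 33854410079/26121388032 ≈ 1.296042; E[X] ≥ 1; first-moment method inconclusive here.


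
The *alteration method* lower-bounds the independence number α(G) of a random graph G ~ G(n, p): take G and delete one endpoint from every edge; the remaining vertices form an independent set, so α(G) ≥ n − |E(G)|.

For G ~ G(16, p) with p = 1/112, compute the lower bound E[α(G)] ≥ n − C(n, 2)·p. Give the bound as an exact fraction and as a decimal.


E[|E(G)|] = C(16, 2)·p = 120 · (1/112) = 15/14.
E[α(G)] ≥ n − E[|E(G)|] = 16 − 15/14 = 209/14.
Numerically: ≈ 14.928571.
(This is only a lower bound; the true E[α(G)] may be larger.)

E[α(G)] ≥ 209/14 ≈ 14.928571.


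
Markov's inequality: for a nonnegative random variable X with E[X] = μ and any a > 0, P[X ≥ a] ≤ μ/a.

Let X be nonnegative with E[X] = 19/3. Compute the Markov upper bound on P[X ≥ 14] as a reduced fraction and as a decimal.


μ = E[X] = 19/3, a = 14.
Markov: P[X ≥ 14] ≤ μ/a = (19/3)/14 = 19/42.
Numerically: ≈ 0.4524.
(Since a = 14 > μ = 6.3333, the bound 19/42 is < 1 and informative.)

P[X ≥ 14] ≤ 19/42 ≈ 0.4524.


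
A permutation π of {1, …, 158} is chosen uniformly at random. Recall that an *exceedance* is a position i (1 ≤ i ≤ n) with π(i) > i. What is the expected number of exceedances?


Write X = Σ_{i=1}^{158} X_i, where X_i = 1_{π(i) > i}.
For each fixed i, π(i) is uniform over {1, …, 158} (marginal of a uniform permutation), so P[π(i) > i] = (n − i)/n. Summing: Σ_{i=1}^{158} (n − i)/n = (0 + 1 + … + 157)/158 = 158(158 − 1)/(2·158) = (158 − 1)/2.
Hence E[X] = Σ_{i=1}^{158} (158 − i)/158 = 157/2 ≈ 78.5000.

E[X] = 157/2 = 78.5000.


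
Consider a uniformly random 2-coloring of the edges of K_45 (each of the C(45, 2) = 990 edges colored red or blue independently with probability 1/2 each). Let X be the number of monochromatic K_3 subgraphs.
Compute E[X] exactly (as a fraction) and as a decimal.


Let X = Σ_S X_S over the C(45, 3) = 14190 subsets S of size 3, where X_S = 1 if the K_3 on S is monochromatic.
For a fixed S, the K_3 on S has C(3, 2) = 3 edges. P[all 3 edges red] = (1/2)^3, and likewise for blue, so P[monochromatic] = 2·(1/2)^3 = 2^{1 − 3} = 1/4.
By linearity: E[X] = C(45, 3) · 2^{1 − 3} = 14190 · 1/4 = 7095/2.
Numerically: E[X] ≈ 3547.500000.

E[X] = C(45,3)·2^(1−C(3,2)) = 7095/2 ≈ 3547.500000.


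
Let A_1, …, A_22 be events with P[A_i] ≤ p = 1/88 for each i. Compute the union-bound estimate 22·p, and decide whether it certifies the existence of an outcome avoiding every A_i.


Union bound: P[∪_{i=1}^{22} A_i] ≤ Σ_i P[A_i] ≤ 22·p = 22·(1/88) = 1/4.
Numerically: 1/4 ≈ 0.250.
Is 1/4 < 1? YES.
Since P[∪ A_i] ≤ 1/4 < 1, the complement has P[∩ A_i^c] ≥ 1 − 1/4 = 3/4 > 0, so some outcome avoids every A_i.

22·p = 1/4 ≈ 0.250; existence CERTIFIED by the union bound.


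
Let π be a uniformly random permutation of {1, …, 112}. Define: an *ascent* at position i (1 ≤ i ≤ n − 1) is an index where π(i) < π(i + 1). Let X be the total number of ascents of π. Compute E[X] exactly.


Write X = Σ X_I over i = 1, …, 111, with X_I the indicator of one ascent.
There are 111 indicators.
For each fixed i, the pair (π(i), π(i+1)) is a uniformly random ordered pair of distinct values from {1, …, 112}; by symmetry P[π(i) < π(i+1)] = 1/2.
By linearity: E[X] = 111 · (1/2) = (112 − 1) · (1/2) = 111/2 ≈ 55.500.

E[X] = 111/2 = 55.500.


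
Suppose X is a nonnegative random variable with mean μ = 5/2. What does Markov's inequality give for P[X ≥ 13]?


μ = E[X] = 5/2, a = 13.
Markov: P[X ≥ 13] ≤ μ/a = (5/2)/13 = 5/26.
Numerically: ≈ 0.1923.
(Since a = 13 > μ = 2.5000, the bound 5/26 is < 1 and informative.)

P[X ≥ 13] ≤ 5/26 ≈ 0.1923.


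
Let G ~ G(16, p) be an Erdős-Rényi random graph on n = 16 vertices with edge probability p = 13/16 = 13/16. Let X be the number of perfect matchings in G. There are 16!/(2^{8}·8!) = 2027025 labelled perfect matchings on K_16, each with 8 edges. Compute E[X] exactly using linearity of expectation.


K_16 has 16!/(2^{8}·8!) = 2027025 labelled perfect matchings.
For each such perfect matching H, let X_H = 1 if all 8 edges of H are present in G. Then P[X_H = 1] = p^{8} = (13/16)^{8} = 815730721/4294967296.
By linearity of expectation: E[X] = Σ_H E[X_H] = 2027025 · p^{8} = 2027025 · 815730721/4294967296 = 1653506564735025/4294967296.
Numerically: E[X] ≈ 3.8499e+05.

E[X] = 2027025 · (13/16)^{8} = 1653506564735025/4294967296 ≈ 3.8499e+05.


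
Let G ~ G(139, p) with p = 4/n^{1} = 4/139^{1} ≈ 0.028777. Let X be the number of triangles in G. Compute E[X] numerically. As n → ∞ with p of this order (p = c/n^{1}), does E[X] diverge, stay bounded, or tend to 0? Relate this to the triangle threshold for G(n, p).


Number of potential triangles: C(139, 3) = 437989.
Each occurs with probability p³ ≈ (0.028777)³ ≈ 2.38306327e-05.
By linearity: E[X] = C(139, 3)·p³ ≈ 437989 · 2.38306327e-05 ≈ 10.437555.
Here α = 1, so p = 4/n is exactly at the triangle threshold p ~ 1/n. Asymptotically E[X] → c³/6 = 4³/6 = 32/3 ≈ 10.666667, a bounded constant. In this regime the triangle count is asymptotically Poisson(c³/6).

E[X] ≈ 10.437555; in regime p = Θ(1/n^{1}) E[X] stays bounded (at the triangle threshold p ~ 1/n).


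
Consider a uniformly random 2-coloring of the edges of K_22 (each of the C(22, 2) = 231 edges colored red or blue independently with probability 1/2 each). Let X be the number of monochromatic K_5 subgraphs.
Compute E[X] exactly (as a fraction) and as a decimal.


Let X = Σ_S X_S over the C(22, 5) = 26334 subsets S of size 5, where X_S = 1 if the K_5 on S is monochromatic.
For a fixed S, the K_5 on S has C(5, 2) = 10 edges. P[all 10 edges red] = (1/2)^10, and likewise for blue, so P[monochromatic] = 2·(1/2)^10 = 2^{1 − 10} = 1/512.
By linearity of expectation: E[X] = C(22, 5) · 2^{1 − 10} = 26334 · 1/512 = 13167/256.
Numerically: E[X] ≈ 51.434.

E[X] = C(22,5)·2^(1−C(5,2)) = 13167/256 ≈ 51.434.


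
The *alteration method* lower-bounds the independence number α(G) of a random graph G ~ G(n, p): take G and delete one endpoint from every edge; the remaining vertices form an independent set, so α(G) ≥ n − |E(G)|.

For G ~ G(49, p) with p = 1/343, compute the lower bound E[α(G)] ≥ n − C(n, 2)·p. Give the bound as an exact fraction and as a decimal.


E[|E(G)|] = C(49, 2)·p = 1176 · (1/343) = 24/7.
E[α(G)] ≥ n − E[|E(G)|] = 49 − 24/7 = 319/7.
Numerically: ≈ 45.571429.
(This is only a lower bound; the true E[α(G)] may be larger.)

E[α(G)] ≥ 319/7 ≈ 45.571429.


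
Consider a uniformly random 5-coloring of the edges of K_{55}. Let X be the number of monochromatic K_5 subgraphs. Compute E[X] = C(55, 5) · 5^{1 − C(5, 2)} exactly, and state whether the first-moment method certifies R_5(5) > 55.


E[X] = C(55, 5) · 5^{1 − 10} = 3478761 · 5^{−9} = 3478761/1953125.
As a reduced fraction: E[X] = 3478761/1953125 ≈ 1.781.
Is E[X] < 1? NO.
Since E[X] ≥ 1, the first-moment bound is inconclusive at n = 55; it does NOT by itself certify R_5(5) > 55.

E[X] = 3478761/1953125 ≈ 1.781; E[X] ≥ 1; first-moment method inconclusive here.


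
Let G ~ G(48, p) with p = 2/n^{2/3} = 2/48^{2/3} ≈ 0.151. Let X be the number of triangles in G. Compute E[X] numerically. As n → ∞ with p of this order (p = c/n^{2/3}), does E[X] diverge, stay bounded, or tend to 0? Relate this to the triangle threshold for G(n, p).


Number of potential triangles: C(48, 3) = 17296.
Each occurs with probability p³ ≈ (0.151)³ ≈ 3.47222e-03.
By linearity: E[X] = C(48, 3)·p³ ≈ 17296 · 3.47222e-03 ≈ 60.056.
Since α = 2/3 < 1, p = c/n^{2/3} ≫ 1/n is above the triangle threshold p ~ 1/n. Asymptotically E[X] ~ (c³/6)·n^{3(1−α)} = (2³/6)·n^{1} → ∞; triangles are abundant w.h.p.

E[X] ≈ 60.056; in regime p = Θ(1/n^{2/3}) E[X] diverges (above the triangle threshold p ~ 1/n).


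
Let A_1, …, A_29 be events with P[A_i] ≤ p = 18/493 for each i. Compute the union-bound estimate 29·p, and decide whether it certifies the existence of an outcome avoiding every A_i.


Union bound: P[∪_{i=1}^{29} A_i] ≤ Σ_i P[A_i] ≤ 29·p = 29·(18/493) = 18/17.
Numerically: 18/17 ≈ 1.05882.
Is 18/17 < 1? NO.
Since the bound 18/17 is ≥ 1, the union bound is uninformative here; it does NOT by itself certify existence.

29·p = 18/17 ≈ 1.05882; existence NOT certified by the union bound.


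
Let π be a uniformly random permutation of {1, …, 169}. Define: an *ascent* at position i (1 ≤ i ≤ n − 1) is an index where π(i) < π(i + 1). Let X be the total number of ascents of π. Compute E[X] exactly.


Write X = Σ X_I over i = 1, …, 168, with X_I the indicator of one ascent.
There are 168 indicators.
For each fixed i, the pair (π(i), π(i+1)) is a uniformly random ordered pair of distinct values from {1, …, 169}; by symmetry P[π(i) < π(i+1)] = 1/2.
By linearity: E[X] = 168 · (1/2) = (169 − 1) · (1/2) = 84 ≈ 84.000.

E[X] = 84 = 84.000.


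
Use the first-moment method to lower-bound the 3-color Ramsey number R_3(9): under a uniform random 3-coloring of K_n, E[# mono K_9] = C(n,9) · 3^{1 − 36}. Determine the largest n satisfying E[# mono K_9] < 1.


We need C(n, 9) · 3^{1 − 36} < 1, i.e. C(n, 9) < 3^{36 − 1} = 50031545098999707.
Check values of n near the boundary:
  n = 297: C(297, 9) = 43842345008337645; 43842345008337645 < 50031545098999707? YES
  n = 298: C(298, 9) = 45207677551849890; 45207677551849890 < 50031545098999707? YES
  n = 299: C(299, 9) = 46610674441390059; 46610674441390059 < 50031545098999707? YES
  n = 300: C(300, 9) = 48052241692154700; 48052241692154700 < 50031545098999707? YES
  n = 301: C(301, 9) = 49533303936090975; 49533303936090975 < 50031545098999707? YES
  n = 302: C(302, 9) = 51054804739588650; 51054804739588650 < 50031545098999707? NO
  n = 303: C(303, 9) = 52617706925494425; 52617706925494425 < 50031545098999707? NO
The largest n with C(n, 9) < 50031545098999707 is n = 301 (where E[X] = 16511101312030325/16677181699666569 ≈ 0.9900). Hence R_3(9) > 301, i.e. R_3(9) ≥ 302.

Largest n = 301; hence R_3(9) > 301.


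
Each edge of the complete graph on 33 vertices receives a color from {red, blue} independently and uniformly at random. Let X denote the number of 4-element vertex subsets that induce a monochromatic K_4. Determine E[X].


Let X = Σ_S X_S over the C(33, 4) = 40920 subsets S of size 4, where X_S = 1 if the K_4 on S is monochromatic.
For a fixed S, the K_4 on S has C(4, 2) = 6 edges. P[all 6 edges red] = (1/2)^6, and likewise for blue, so P[monochromatic] = 2·(1/2)^6 = 2^{1 − 6} = 1/32.
By linearity: E[X] = C(33, 4) · 2^{1 − 6} = 40920 · 1/32 = 5115/4.
Numerically: E[X] ≈ 1278.750.

E[X] = C(33,4)·2^(1−C(4,2)) = 5115/4 ≈ 1278.750.


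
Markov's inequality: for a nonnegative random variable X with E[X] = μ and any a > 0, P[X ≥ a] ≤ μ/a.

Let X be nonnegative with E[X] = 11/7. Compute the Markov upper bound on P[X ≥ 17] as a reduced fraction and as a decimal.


μ = E[X] = 11/7, a = 17.
Markov: P[X ≥ 17] ≤ μ/a = (11/7)/17 = 11/119.
Numerically: ≈ 0.092.
(Since a = 17 > μ = 1.571, the bound 11/119 is < 1 and informative.)

P[X ≥ 17] ≤ 11/119 ≈ 0.092.


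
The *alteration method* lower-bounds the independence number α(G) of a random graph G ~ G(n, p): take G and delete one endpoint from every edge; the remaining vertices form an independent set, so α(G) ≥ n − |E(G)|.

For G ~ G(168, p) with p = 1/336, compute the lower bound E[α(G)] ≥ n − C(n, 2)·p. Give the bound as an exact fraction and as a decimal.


E[|E(G)|] = C(168, 2)·p = 14028 · (1/336) = 167/4.
E[α(G)] ≥ n − E[|E(G)|] = 168 − 167/4 = 505/4.
Numerically: ≈ 126.2500.
(This is only a lower bound; the true E[α(G)] may be larger.)

E[α(G)] ≥ 505/4 ≈ 126.2500.


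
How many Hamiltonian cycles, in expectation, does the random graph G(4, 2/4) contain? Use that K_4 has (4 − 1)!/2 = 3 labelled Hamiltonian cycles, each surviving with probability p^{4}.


K_4 has (4 − 1)!/2 = 3 labelled Hamiltonian cycles.
For each such Hamiltonian cycle H, let X_H = 1 if all 4 edges of H are present in G. Then P[X_H = 1] = p^{4} = (1/2)^{4} = 1/16.
Summing the indicators: E[X] = Σ_H E[X_H] = 3 · p^{4} = 3 · 1/16 = 3/16.
Numerically: E[X] ≈ 0.1875.

E[X] = 3 · (1/2)^{4} = 3/16 ≈ 0.1875.
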